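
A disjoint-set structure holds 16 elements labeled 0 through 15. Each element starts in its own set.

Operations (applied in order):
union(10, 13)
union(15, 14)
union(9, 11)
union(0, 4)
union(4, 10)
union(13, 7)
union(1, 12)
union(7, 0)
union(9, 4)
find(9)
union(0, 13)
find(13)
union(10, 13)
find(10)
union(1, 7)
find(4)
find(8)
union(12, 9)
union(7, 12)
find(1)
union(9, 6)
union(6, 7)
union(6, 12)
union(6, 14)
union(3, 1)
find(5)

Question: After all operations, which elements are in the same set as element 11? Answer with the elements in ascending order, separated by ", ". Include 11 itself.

Answer: 0, 1, 3, 4, 6, 7, 9, 10, 11, 12, 13, 14, 15

Derivation:
Step 1: union(10, 13) -> merged; set of 10 now {10, 13}
Step 2: union(15, 14) -> merged; set of 15 now {14, 15}
Step 3: union(9, 11) -> merged; set of 9 now {9, 11}
Step 4: union(0, 4) -> merged; set of 0 now {0, 4}
Step 5: union(4, 10) -> merged; set of 4 now {0, 4, 10, 13}
Step 6: union(13, 7) -> merged; set of 13 now {0, 4, 7, 10, 13}
Step 7: union(1, 12) -> merged; set of 1 now {1, 12}
Step 8: union(7, 0) -> already same set; set of 7 now {0, 4, 7, 10, 13}
Step 9: union(9, 4) -> merged; set of 9 now {0, 4, 7, 9, 10, 11, 13}
Step 10: find(9) -> no change; set of 9 is {0, 4, 7, 9, 10, 11, 13}
Step 11: union(0, 13) -> already same set; set of 0 now {0, 4, 7, 9, 10, 11, 13}
Step 12: find(13) -> no change; set of 13 is {0, 4, 7, 9, 10, 11, 13}
Step 13: union(10, 13) -> already same set; set of 10 now {0, 4, 7, 9, 10, 11, 13}
Step 14: find(10) -> no change; set of 10 is {0, 4, 7, 9, 10, 11, 13}
Step 15: union(1, 7) -> merged; set of 1 now {0, 1, 4, 7, 9, 10, 11, 12, 13}
Step 16: find(4) -> no change; set of 4 is {0, 1, 4, 7, 9, 10, 11, 12, 13}
Step 17: find(8) -> no change; set of 8 is {8}
Step 18: union(12, 9) -> already same set; set of 12 now {0, 1, 4, 7, 9, 10, 11, 12, 13}
Step 19: union(7, 12) -> already same set; set of 7 now {0, 1, 4, 7, 9, 10, 11, 12, 13}
Step 20: find(1) -> no change; set of 1 is {0, 1, 4, 7, 9, 10, 11, 12, 13}
Step 21: union(9, 6) -> merged; set of 9 now {0, 1, 4, 6, 7, 9, 10, 11, 12, 13}
Step 22: union(6, 7) -> already same set; set of 6 now {0, 1, 4, 6, 7, 9, 10, 11, 12, 13}
Step 23: union(6, 12) -> already same set; set of 6 now {0, 1, 4, 6, 7, 9, 10, 11, 12, 13}
Step 24: union(6, 14) -> merged; set of 6 now {0, 1, 4, 6, 7, 9, 10, 11, 12, 13, 14, 15}
Step 25: union(3, 1) -> merged; set of 3 now {0, 1, 3, 4, 6, 7, 9, 10, 11, 12, 13, 14, 15}
Step 26: find(5) -> no change; set of 5 is {5}
Component of 11: {0, 1, 3, 4, 6, 7, 9, 10, 11, 12, 13, 14, 15}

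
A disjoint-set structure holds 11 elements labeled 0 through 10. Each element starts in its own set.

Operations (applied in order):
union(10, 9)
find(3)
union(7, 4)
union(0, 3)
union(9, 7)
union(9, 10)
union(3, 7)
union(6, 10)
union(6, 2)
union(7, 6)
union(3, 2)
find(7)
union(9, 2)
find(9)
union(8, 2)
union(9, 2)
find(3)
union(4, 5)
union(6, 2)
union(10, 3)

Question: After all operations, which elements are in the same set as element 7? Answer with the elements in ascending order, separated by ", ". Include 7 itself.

Step 1: union(10, 9) -> merged; set of 10 now {9, 10}
Step 2: find(3) -> no change; set of 3 is {3}
Step 3: union(7, 4) -> merged; set of 7 now {4, 7}
Step 4: union(0, 3) -> merged; set of 0 now {0, 3}
Step 5: union(9, 7) -> merged; set of 9 now {4, 7, 9, 10}
Step 6: union(9, 10) -> already same set; set of 9 now {4, 7, 9, 10}
Step 7: union(3, 7) -> merged; set of 3 now {0, 3, 4, 7, 9, 10}
Step 8: union(6, 10) -> merged; set of 6 now {0, 3, 4, 6, 7, 9, 10}
Step 9: union(6, 2) -> merged; set of 6 now {0, 2, 3, 4, 6, 7, 9, 10}
Step 10: union(7, 6) -> already same set; set of 7 now {0, 2, 3, 4, 6, 7, 9, 10}
Step 11: union(3, 2) -> already same set; set of 3 now {0, 2, 3, 4, 6, 7, 9, 10}
Step 12: find(7) -> no change; set of 7 is {0, 2, 3, 4, 6, 7, 9, 10}
Step 13: union(9, 2) -> already same set; set of 9 now {0, 2, 3, 4, 6, 7, 9, 10}
Step 14: find(9) -> no change; set of 9 is {0, 2, 3, 4, 6, 7, 9, 10}
Step 15: union(8, 2) -> merged; set of 8 now {0, 2, 3, 4, 6, 7, 8, 9, 10}
Step 16: union(9, 2) -> already same set; set of 9 now {0, 2, 3, 4, 6, 7, 8, 9, 10}
Step 17: find(3) -> no change; set of 3 is {0, 2, 3, 4, 6, 7, 8, 9, 10}
Step 18: union(4, 5) -> merged; set of 4 now {0, 2, 3, 4, 5, 6, 7, 8, 9, 10}
Step 19: union(6, 2) -> already same set; set of 6 now {0, 2, 3, 4, 5, 6, 7, 8, 9, 10}
Step 20: union(10, 3) -> already same set; set of 10 now {0, 2, 3, 4, 5, 6, 7, 8, 9, 10}
Component of 7: {0, 2, 3, 4, 5, 6, 7, 8, 9, 10}

Answer: 0, 2, 3, 4, 5, 6, 7, 8, 9, 10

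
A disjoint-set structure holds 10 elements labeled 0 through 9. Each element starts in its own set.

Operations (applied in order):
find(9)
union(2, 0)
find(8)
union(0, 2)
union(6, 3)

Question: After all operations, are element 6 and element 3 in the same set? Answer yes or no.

Step 1: find(9) -> no change; set of 9 is {9}
Step 2: union(2, 0) -> merged; set of 2 now {0, 2}
Step 3: find(8) -> no change; set of 8 is {8}
Step 4: union(0, 2) -> already same set; set of 0 now {0, 2}
Step 5: union(6, 3) -> merged; set of 6 now {3, 6}
Set of 6: {3, 6}; 3 is a member.

Answer: yes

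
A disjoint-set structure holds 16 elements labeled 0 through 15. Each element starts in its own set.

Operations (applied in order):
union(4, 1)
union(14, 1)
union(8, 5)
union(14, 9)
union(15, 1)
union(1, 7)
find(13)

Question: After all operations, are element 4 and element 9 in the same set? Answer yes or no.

Step 1: union(4, 1) -> merged; set of 4 now {1, 4}
Step 2: union(14, 1) -> merged; set of 14 now {1, 4, 14}
Step 3: union(8, 5) -> merged; set of 8 now {5, 8}
Step 4: union(14, 9) -> merged; set of 14 now {1, 4, 9, 14}
Step 5: union(15, 1) -> merged; set of 15 now {1, 4, 9, 14, 15}
Step 6: union(1, 7) -> merged; set of 1 now {1, 4, 7, 9, 14, 15}
Step 7: find(13) -> no change; set of 13 is {13}
Set of 4: {1, 4, 7, 9, 14, 15}; 9 is a member.

Answer: yes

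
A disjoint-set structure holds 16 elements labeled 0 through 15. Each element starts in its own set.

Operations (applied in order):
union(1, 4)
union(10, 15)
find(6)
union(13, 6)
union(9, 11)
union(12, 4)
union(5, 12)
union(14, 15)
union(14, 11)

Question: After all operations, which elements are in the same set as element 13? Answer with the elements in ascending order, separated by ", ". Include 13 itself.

Answer: 6, 13

Derivation:
Step 1: union(1, 4) -> merged; set of 1 now {1, 4}
Step 2: union(10, 15) -> merged; set of 10 now {10, 15}
Step 3: find(6) -> no change; set of 6 is {6}
Step 4: union(13, 6) -> merged; set of 13 now {6, 13}
Step 5: union(9, 11) -> merged; set of 9 now {9, 11}
Step 6: union(12, 4) -> merged; set of 12 now {1, 4, 12}
Step 7: union(5, 12) -> merged; set of 5 now {1, 4, 5, 12}
Step 8: union(14, 15) -> merged; set of 14 now {10, 14, 15}
Step 9: union(14, 11) -> merged; set of 14 now {9, 10, 11, 14, 15}
Component of 13: {6, 13}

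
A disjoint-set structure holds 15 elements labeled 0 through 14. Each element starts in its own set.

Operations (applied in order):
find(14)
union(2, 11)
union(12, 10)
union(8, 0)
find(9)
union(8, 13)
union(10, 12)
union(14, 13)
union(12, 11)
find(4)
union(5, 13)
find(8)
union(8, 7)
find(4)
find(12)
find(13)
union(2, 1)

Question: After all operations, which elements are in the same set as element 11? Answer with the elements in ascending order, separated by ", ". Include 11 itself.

Step 1: find(14) -> no change; set of 14 is {14}
Step 2: union(2, 11) -> merged; set of 2 now {2, 11}
Step 3: union(12, 10) -> merged; set of 12 now {10, 12}
Step 4: union(8, 0) -> merged; set of 8 now {0, 8}
Step 5: find(9) -> no change; set of 9 is {9}
Step 6: union(8, 13) -> merged; set of 8 now {0, 8, 13}
Step 7: union(10, 12) -> already same set; set of 10 now {10, 12}
Step 8: union(14, 13) -> merged; set of 14 now {0, 8, 13, 14}
Step 9: union(12, 11) -> merged; set of 12 now {2, 10, 11, 12}
Step 10: find(4) -> no change; set of 4 is {4}
Step 11: union(5, 13) -> merged; set of 5 now {0, 5, 8, 13, 14}
Step 12: find(8) -> no change; set of 8 is {0, 5, 8, 13, 14}
Step 13: union(8, 7) -> merged; set of 8 now {0, 5, 7, 8, 13, 14}
Step 14: find(4) -> no change; set of 4 is {4}
Step 15: find(12) -> no change; set of 12 is {2, 10, 11, 12}
Step 16: find(13) -> no change; set of 13 is {0, 5, 7, 8, 13, 14}
Step 17: union(2, 1) -> merged; set of 2 now {1, 2, 10, 11, 12}
Component of 11: {1, 2, 10, 11, 12}

Answer: 1, 2, 10, 11, 12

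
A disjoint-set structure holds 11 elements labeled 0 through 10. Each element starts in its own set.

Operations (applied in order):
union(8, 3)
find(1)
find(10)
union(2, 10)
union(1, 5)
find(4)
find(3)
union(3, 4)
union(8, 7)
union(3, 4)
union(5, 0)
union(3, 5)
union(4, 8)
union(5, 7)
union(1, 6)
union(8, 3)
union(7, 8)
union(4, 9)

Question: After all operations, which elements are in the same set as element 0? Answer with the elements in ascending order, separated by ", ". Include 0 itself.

Answer: 0, 1, 3, 4, 5, 6, 7, 8, 9

Derivation:
Step 1: union(8, 3) -> merged; set of 8 now {3, 8}
Step 2: find(1) -> no change; set of 1 is {1}
Step 3: find(10) -> no change; set of 10 is {10}
Step 4: union(2, 10) -> merged; set of 2 now {2, 10}
Step 5: union(1, 5) -> merged; set of 1 now {1, 5}
Step 6: find(4) -> no change; set of 4 is {4}
Step 7: find(3) -> no change; set of 3 is {3, 8}
Step 8: union(3, 4) -> merged; set of 3 now {3, 4, 8}
Step 9: union(8, 7) -> merged; set of 8 now {3, 4, 7, 8}
Step 10: union(3, 4) -> already same set; set of 3 now {3, 4, 7, 8}
Step 11: union(5, 0) -> merged; set of 5 now {0, 1, 5}
Step 12: union(3, 5) -> merged; set of 3 now {0, 1, 3, 4, 5, 7, 8}
Step 13: union(4, 8) -> already same set; set of 4 now {0, 1, 3, 4, 5, 7, 8}
Step 14: union(5, 7) -> already same set; set of 5 now {0, 1, 3, 4, 5, 7, 8}
Step 15: union(1, 6) -> merged; set of 1 now {0, 1, 3, 4, 5, 6, 7, 8}
Step 16: union(8, 3) -> already same set; set of 8 now {0, 1, 3, 4, 5, 6, 7, 8}
Step 17: union(7, 8) -> already same set; set of 7 now {0, 1, 3, 4, 5, 6, 7, 8}
Step 18: union(4, 9) -> merged; set of 4 now {0, 1, 3, 4, 5, 6, 7, 8, 9}
Component of 0: {0, 1, 3, 4, 5, 6, 7, 8, 9}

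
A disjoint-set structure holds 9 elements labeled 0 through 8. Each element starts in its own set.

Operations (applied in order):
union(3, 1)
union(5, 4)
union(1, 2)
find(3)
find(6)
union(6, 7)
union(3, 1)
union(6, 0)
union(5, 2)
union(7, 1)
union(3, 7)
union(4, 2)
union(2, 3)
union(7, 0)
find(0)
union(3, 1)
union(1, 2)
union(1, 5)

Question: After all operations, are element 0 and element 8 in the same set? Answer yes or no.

Answer: no

Derivation:
Step 1: union(3, 1) -> merged; set of 3 now {1, 3}
Step 2: union(5, 4) -> merged; set of 5 now {4, 5}
Step 3: union(1, 2) -> merged; set of 1 now {1, 2, 3}
Step 4: find(3) -> no change; set of 3 is {1, 2, 3}
Step 5: find(6) -> no change; set of 6 is {6}
Step 6: union(6, 7) -> merged; set of 6 now {6, 7}
Step 7: union(3, 1) -> already same set; set of 3 now {1, 2, 3}
Step 8: union(6, 0) -> merged; set of 6 now {0, 6, 7}
Step 9: union(5, 2) -> merged; set of 5 now {1, 2, 3, 4, 5}
Step 10: union(7, 1) -> merged; set of 7 now {0, 1, 2, 3, 4, 5, 6, 7}
Step 11: union(3, 7) -> already same set; set of 3 now {0, 1, 2, 3, 4, 5, 6, 7}
Step 12: union(4, 2) -> already same set; set of 4 now {0, 1, 2, 3, 4, 5, 6, 7}
Step 13: union(2, 3) -> already same set; set of 2 now {0, 1, 2, 3, 4, 5, 6, 7}
Step 14: union(7, 0) -> already same set; set of 7 now {0, 1, 2, 3, 4, 5, 6, 7}
Step 15: find(0) -> no change; set of 0 is {0, 1, 2, 3, 4, 5, 6, 7}
Step 16: union(3, 1) -> already same set; set of 3 now {0, 1, 2, 3, 4, 5, 6, 7}
Step 17: union(1, 2) -> already same set; set of 1 now {0, 1, 2, 3, 4, 5, 6, 7}
Step 18: union(1, 5) -> already same set; set of 1 now {0, 1, 2, 3, 4, 5, 6, 7}
Set of 0: {0, 1, 2, 3, 4, 5, 6, 7}; 8 is not a member.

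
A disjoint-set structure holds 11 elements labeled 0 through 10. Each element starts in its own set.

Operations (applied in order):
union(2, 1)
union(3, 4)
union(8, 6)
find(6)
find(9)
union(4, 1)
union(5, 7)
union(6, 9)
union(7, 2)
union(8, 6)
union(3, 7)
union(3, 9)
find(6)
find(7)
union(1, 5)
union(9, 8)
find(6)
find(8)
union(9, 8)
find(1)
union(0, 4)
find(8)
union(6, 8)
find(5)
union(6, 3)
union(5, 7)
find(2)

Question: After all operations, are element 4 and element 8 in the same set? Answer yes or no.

Step 1: union(2, 1) -> merged; set of 2 now {1, 2}
Step 2: union(3, 4) -> merged; set of 3 now {3, 4}
Step 3: union(8, 6) -> merged; set of 8 now {6, 8}
Step 4: find(6) -> no change; set of 6 is {6, 8}
Step 5: find(9) -> no change; set of 9 is {9}
Step 6: union(4, 1) -> merged; set of 4 now {1, 2, 3, 4}
Step 7: union(5, 7) -> merged; set of 5 now {5, 7}
Step 8: union(6, 9) -> merged; set of 6 now {6, 8, 9}
Step 9: union(7, 2) -> merged; set of 7 now {1, 2, 3, 4, 5, 7}
Step 10: union(8, 6) -> already same set; set of 8 now {6, 8, 9}
Step 11: union(3, 7) -> already same set; set of 3 now {1, 2, 3, 4, 5, 7}
Step 12: union(3, 9) -> merged; set of 3 now {1, 2, 3, 4, 5, 6, 7, 8, 9}
Step 13: find(6) -> no change; set of 6 is {1, 2, 3, 4, 5, 6, 7, 8, 9}
Step 14: find(7) -> no change; set of 7 is {1, 2, 3, 4, 5, 6, 7, 8, 9}
Step 15: union(1, 5) -> already same set; set of 1 now {1, 2, 3, 4, 5, 6, 7, 8, 9}
Step 16: union(9, 8) -> already same set; set of 9 now {1, 2, 3, 4, 5, 6, 7, 8, 9}
Step 17: find(6) -> no change; set of 6 is {1, 2, 3, 4, 5, 6, 7, 8, 9}
Step 18: find(8) -> no change; set of 8 is {1, 2, 3, 4, 5, 6, 7, 8, 9}
Step 19: union(9, 8) -> already same set; set of 9 now {1, 2, 3, 4, 5, 6, 7, 8, 9}
Step 20: find(1) -> no change; set of 1 is {1, 2, 3, 4, 5, 6, 7, 8, 9}
Step 21: union(0, 4) -> merged; set of 0 now {0, 1, 2, 3, 4, 5, 6, 7, 8, 9}
Step 22: find(8) -> no change; set of 8 is {0, 1, 2, 3, 4, 5, 6, 7, 8, 9}
Step 23: union(6, 8) -> already same set; set of 6 now {0, 1, 2, 3, 4, 5, 6, 7, 8, 9}
Step 24: find(5) -> no change; set of 5 is {0, 1, 2, 3, 4, 5, 6, 7, 8, 9}
Step 25: union(6, 3) -> already same set; set of 6 now {0, 1, 2, 3, 4, 5, 6, 7, 8, 9}
Step 26: union(5, 7) -> already same set; set of 5 now {0, 1, 2, 3, 4, 5, 6, 7, 8, 9}
Step 27: find(2) -> no change; set of 2 is {0, 1, 2, 3, 4, 5, 6, 7, 8, 9}
Set of 4: {0, 1, 2, 3, 4, 5, 6, 7, 8, 9}; 8 is a member.

Answer: yes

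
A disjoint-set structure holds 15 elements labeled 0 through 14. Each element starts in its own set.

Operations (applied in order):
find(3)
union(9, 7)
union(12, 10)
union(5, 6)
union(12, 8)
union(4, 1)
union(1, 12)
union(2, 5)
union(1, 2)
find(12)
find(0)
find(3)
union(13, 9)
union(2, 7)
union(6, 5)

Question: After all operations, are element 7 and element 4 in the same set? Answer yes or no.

Step 1: find(3) -> no change; set of 3 is {3}
Step 2: union(9, 7) -> merged; set of 9 now {7, 9}
Step 3: union(12, 10) -> merged; set of 12 now {10, 12}
Step 4: union(5, 6) -> merged; set of 5 now {5, 6}
Step 5: union(12, 8) -> merged; set of 12 now {8, 10, 12}
Step 6: union(4, 1) -> merged; set of 4 now {1, 4}
Step 7: union(1, 12) -> merged; set of 1 now {1, 4, 8, 10, 12}
Step 8: union(2, 5) -> merged; set of 2 now {2, 5, 6}
Step 9: union(1, 2) -> merged; set of 1 now {1, 2, 4, 5, 6, 8, 10, 12}
Step 10: find(12) -> no change; set of 12 is {1, 2, 4, 5, 6, 8, 10, 12}
Step 11: find(0) -> no change; set of 0 is {0}
Step 12: find(3) -> no change; set of 3 is {3}
Step 13: union(13, 9) -> merged; set of 13 now {7, 9, 13}
Step 14: union(2, 7) -> merged; set of 2 now {1, 2, 4, 5, 6, 7, 8, 9, 10, 12, 13}
Step 15: union(6, 5) -> already same set; set of 6 now {1, 2, 4, 5, 6, 7, 8, 9, 10, 12, 13}
Set of 7: {1, 2, 4, 5, 6, 7, 8, 9, 10, 12, 13}; 4 is a member.

Answer: yes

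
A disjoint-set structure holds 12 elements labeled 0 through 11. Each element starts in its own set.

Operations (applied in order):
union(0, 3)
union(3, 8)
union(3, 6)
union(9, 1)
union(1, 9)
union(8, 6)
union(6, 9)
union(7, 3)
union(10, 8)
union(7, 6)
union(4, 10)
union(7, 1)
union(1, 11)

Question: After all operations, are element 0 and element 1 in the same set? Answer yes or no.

Answer: yes

Derivation:
Step 1: union(0, 3) -> merged; set of 0 now {0, 3}
Step 2: union(3, 8) -> merged; set of 3 now {0, 3, 8}
Step 3: union(3, 6) -> merged; set of 3 now {0, 3, 6, 8}
Step 4: union(9, 1) -> merged; set of 9 now {1, 9}
Step 5: union(1, 9) -> already same set; set of 1 now {1, 9}
Step 6: union(8, 6) -> already same set; set of 8 now {0, 3, 6, 8}
Step 7: union(6, 9) -> merged; set of 6 now {0, 1, 3, 6, 8, 9}
Step 8: union(7, 3) -> merged; set of 7 now {0, 1, 3, 6, 7, 8, 9}
Step 9: union(10, 8) -> merged; set of 10 now {0, 1, 3, 6, 7, 8, 9, 10}
Step 10: union(7, 6) -> already same set; set of 7 now {0, 1, 3, 6, 7, 8, 9, 10}
Step 11: union(4, 10) -> merged; set of 4 now {0, 1, 3, 4, 6, 7, 8, 9, 10}
Step 12: union(7, 1) -> already same set; set of 7 now {0, 1, 3, 4, 6, 7, 8, 9, 10}
Step 13: union(1, 11) -> merged; set of 1 now {0, 1, 3, 4, 6, 7, 8, 9, 10, 11}
Set of 0: {0, 1, 3, 4, 6, 7, 8, 9, 10, 11}; 1 is a member.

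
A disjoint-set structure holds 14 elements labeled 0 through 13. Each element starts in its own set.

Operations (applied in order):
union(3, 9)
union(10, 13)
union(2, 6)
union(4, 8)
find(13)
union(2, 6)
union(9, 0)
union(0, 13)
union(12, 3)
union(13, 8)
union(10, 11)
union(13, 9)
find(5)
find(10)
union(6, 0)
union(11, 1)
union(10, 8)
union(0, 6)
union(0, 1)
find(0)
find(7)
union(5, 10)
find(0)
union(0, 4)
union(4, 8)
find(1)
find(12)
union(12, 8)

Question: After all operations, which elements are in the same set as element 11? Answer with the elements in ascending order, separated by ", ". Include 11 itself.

Answer: 0, 1, 2, 3, 4, 5, 6, 8, 9, 10, 11, 12, 13

Derivation:
Step 1: union(3, 9) -> merged; set of 3 now {3, 9}
Step 2: union(10, 13) -> merged; set of 10 now {10, 13}
Step 3: union(2, 6) -> merged; set of 2 now {2, 6}
Step 4: union(4, 8) -> merged; set of 4 now {4, 8}
Step 5: find(13) -> no change; set of 13 is {10, 13}
Step 6: union(2, 6) -> already same set; set of 2 now {2, 6}
Step 7: union(9, 0) -> merged; set of 9 now {0, 3, 9}
Step 8: union(0, 13) -> merged; set of 0 now {0, 3, 9, 10, 13}
Step 9: union(12, 3) -> merged; set of 12 now {0, 3, 9, 10, 12, 13}
Step 10: union(13, 8) -> merged; set of 13 now {0, 3, 4, 8, 9, 10, 12, 13}
Step 11: union(10, 11) -> merged; set of 10 now {0, 3, 4, 8, 9, 10, 11, 12, 13}
Step 12: union(13, 9) -> already same set; set of 13 now {0, 3, 4, 8, 9, 10, 11, 12, 13}
Step 13: find(5) -> no change; set of 5 is {5}
Step 14: find(10) -> no change; set of 10 is {0, 3, 4, 8, 9, 10, 11, 12, 13}
Step 15: union(6, 0) -> merged; set of 6 now {0, 2, 3, 4, 6, 8, 9, 10, 11, 12, 13}
Step 16: union(11, 1) -> merged; set of 11 now {0, 1, 2, 3, 4, 6, 8, 9, 10, 11, 12, 13}
Step 17: union(10, 8) -> already same set; set of 10 now {0, 1, 2, 3, 4, 6, 8, 9, 10, 11, 12, 13}
Step 18: union(0, 6) -> already same set; set of 0 now {0, 1, 2, 3, 4, 6, 8, 9, 10, 11, 12, 13}
Step 19: union(0, 1) -> already same set; set of 0 now {0, 1, 2, 3, 4, 6, 8, 9, 10, 11, 12, 13}
Step 20: find(0) -> no change; set of 0 is {0, 1, 2, 3, 4, 6, 8, 9, 10, 11, 12, 13}
Step 21: find(7) -> no change; set of 7 is {7}
Step 22: union(5, 10) -> merged; set of 5 now {0, 1, 2, 3, 4, 5, 6, 8, 9, 10, 11, 12, 13}
Step 23: find(0) -> no change; set of 0 is {0, 1, 2, 3, 4, 5, 6, 8, 9, 10, 11, 12, 13}
Step 24: union(0, 4) -> already same set; set of 0 now {0, 1, 2, 3, 4, 5, 6, 8, 9, 10, 11, 12, 13}
Step 25: union(4, 8) -> already same set; set of 4 now {0, 1, 2, 3, 4, 5, 6, 8, 9, 10, 11, 12, 13}
Step 26: find(1) -> no change; set of 1 is {0, 1, 2, 3, 4, 5, 6, 8, 9, 10, 11, 12, 13}
Step 27: find(12) -> no change; set of 12 is {0, 1, 2, 3, 4, 5, 6, 8, 9, 10, 11, 12, 13}
Step 28: union(12, 8) -> already same set; set of 12 now {0, 1, 2, 3, 4, 5, 6, 8, 9, 10, 11, 12, 13}
Component of 11: {0, 1, 2, 3, 4, 5, 6, 8, 9, 10, 11, 12, 13}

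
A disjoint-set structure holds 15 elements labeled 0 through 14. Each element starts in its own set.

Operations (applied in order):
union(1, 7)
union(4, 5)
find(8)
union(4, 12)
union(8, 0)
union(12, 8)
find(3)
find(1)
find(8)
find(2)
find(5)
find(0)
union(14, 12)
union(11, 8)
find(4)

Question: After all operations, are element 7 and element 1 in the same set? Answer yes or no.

Answer: yes

Derivation:
Step 1: union(1, 7) -> merged; set of 1 now {1, 7}
Step 2: union(4, 5) -> merged; set of 4 now {4, 5}
Step 3: find(8) -> no change; set of 8 is {8}
Step 4: union(4, 12) -> merged; set of 4 now {4, 5, 12}
Step 5: union(8, 0) -> merged; set of 8 now {0, 8}
Step 6: union(12, 8) -> merged; set of 12 now {0, 4, 5, 8, 12}
Step 7: find(3) -> no change; set of 3 is {3}
Step 8: find(1) -> no change; set of 1 is {1, 7}
Step 9: find(8) -> no change; set of 8 is {0, 4, 5, 8, 12}
Step 10: find(2) -> no change; set of 2 is {2}
Step 11: find(5) -> no change; set of 5 is {0, 4, 5, 8, 12}
Step 12: find(0) -> no change; set of 0 is {0, 4, 5, 8, 12}
Step 13: union(14, 12) -> merged; set of 14 now {0, 4, 5, 8, 12, 14}
Step 14: union(11, 8) -> merged; set of 11 now {0, 4, 5, 8, 11, 12, 14}
Step 15: find(4) -> no change; set of 4 is {0, 4, 5, 8, 11, 12, 14}
Set of 7: {1, 7}; 1 is a member.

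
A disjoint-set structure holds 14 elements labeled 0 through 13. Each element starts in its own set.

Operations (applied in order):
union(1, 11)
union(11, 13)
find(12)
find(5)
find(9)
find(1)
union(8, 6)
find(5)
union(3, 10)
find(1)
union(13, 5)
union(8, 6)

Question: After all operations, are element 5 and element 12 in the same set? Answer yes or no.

Answer: no

Derivation:
Step 1: union(1, 11) -> merged; set of 1 now {1, 11}
Step 2: union(11, 13) -> merged; set of 11 now {1, 11, 13}
Step 3: find(12) -> no change; set of 12 is {12}
Step 4: find(5) -> no change; set of 5 is {5}
Step 5: find(9) -> no change; set of 9 is {9}
Step 6: find(1) -> no change; set of 1 is {1, 11, 13}
Step 7: union(8, 6) -> merged; set of 8 now {6, 8}
Step 8: find(5) -> no change; set of 5 is {5}
Step 9: union(3, 10) -> merged; set of 3 now {3, 10}
Step 10: find(1) -> no change; set of 1 is {1, 11, 13}
Step 11: union(13, 5) -> merged; set of 13 now {1, 5, 11, 13}
Step 12: union(8, 6) -> already same set; set of 8 now {6, 8}
Set of 5: {1, 5, 11, 13}; 12 is not a member.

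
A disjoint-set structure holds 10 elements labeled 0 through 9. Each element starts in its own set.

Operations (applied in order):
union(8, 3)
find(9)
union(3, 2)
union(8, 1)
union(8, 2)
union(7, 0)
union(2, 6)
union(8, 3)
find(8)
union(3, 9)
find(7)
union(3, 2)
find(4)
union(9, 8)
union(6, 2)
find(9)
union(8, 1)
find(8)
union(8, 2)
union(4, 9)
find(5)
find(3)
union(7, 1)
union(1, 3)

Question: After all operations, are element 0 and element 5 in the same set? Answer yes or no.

Step 1: union(8, 3) -> merged; set of 8 now {3, 8}
Step 2: find(9) -> no change; set of 9 is {9}
Step 3: union(3, 2) -> merged; set of 3 now {2, 3, 8}
Step 4: union(8, 1) -> merged; set of 8 now {1, 2, 3, 8}
Step 5: union(8, 2) -> already same set; set of 8 now {1, 2, 3, 8}
Step 6: union(7, 0) -> merged; set of 7 now {0, 7}
Step 7: union(2, 6) -> merged; set of 2 now {1, 2, 3, 6, 8}
Step 8: union(8, 3) -> already same set; set of 8 now {1, 2, 3, 6, 8}
Step 9: find(8) -> no change; set of 8 is {1, 2, 3, 6, 8}
Step 10: union(3, 9) -> merged; set of 3 now {1, 2, 3, 6, 8, 9}
Step 11: find(7) -> no change; set of 7 is {0, 7}
Step 12: union(3, 2) -> already same set; set of 3 now {1, 2, 3, 6, 8, 9}
Step 13: find(4) -> no change; set of 4 is {4}
Step 14: union(9, 8) -> already same set; set of 9 now {1, 2, 3, 6, 8, 9}
Step 15: union(6, 2) -> already same set; set of 6 now {1, 2, 3, 6, 8, 9}
Step 16: find(9) -> no change; set of 9 is {1, 2, 3, 6, 8, 9}
Step 17: union(8, 1) -> already same set; set of 8 now {1, 2, 3, 6, 8, 9}
Step 18: find(8) -> no change; set of 8 is {1, 2, 3, 6, 8, 9}
Step 19: union(8, 2) -> already same set; set of 8 now {1, 2, 3, 6, 8, 9}
Step 20: union(4, 9) -> merged; set of 4 now {1, 2, 3, 4, 6, 8, 9}
Step 21: find(5) -> no change; set of 5 is {5}
Step 22: find(3) -> no change; set of 3 is {1, 2, 3, 4, 6, 8, 9}
Step 23: union(7, 1) -> merged; set of 7 now {0, 1, 2, 3, 4, 6, 7, 8, 9}
Step 24: union(1, 3) -> already same set; set of 1 now {0, 1, 2, 3, 4, 6, 7, 8, 9}
Set of 0: {0, 1, 2, 3, 4, 6, 7, 8, 9}; 5 is not a member.

Answer: no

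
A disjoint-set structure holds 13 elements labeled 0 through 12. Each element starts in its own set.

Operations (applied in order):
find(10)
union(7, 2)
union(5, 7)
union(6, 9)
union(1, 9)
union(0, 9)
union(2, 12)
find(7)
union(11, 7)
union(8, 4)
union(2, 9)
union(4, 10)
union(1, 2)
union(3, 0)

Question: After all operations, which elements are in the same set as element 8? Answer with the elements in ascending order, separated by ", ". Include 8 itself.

Step 1: find(10) -> no change; set of 10 is {10}
Step 2: union(7, 2) -> merged; set of 7 now {2, 7}
Step 3: union(5, 7) -> merged; set of 5 now {2, 5, 7}
Step 4: union(6, 9) -> merged; set of 6 now {6, 9}
Step 5: union(1, 9) -> merged; set of 1 now {1, 6, 9}
Step 6: union(0, 9) -> merged; set of 0 now {0, 1, 6, 9}
Step 7: union(2, 12) -> merged; set of 2 now {2, 5, 7, 12}
Step 8: find(7) -> no change; set of 7 is {2, 5, 7, 12}
Step 9: union(11, 7) -> merged; set of 11 now {2, 5, 7, 11, 12}
Step 10: union(8, 4) -> merged; set of 8 now {4, 8}
Step 11: union(2, 9) -> merged; set of 2 now {0, 1, 2, 5, 6, 7, 9, 11, 12}
Step 12: union(4, 10) -> merged; set of 4 now {4, 8, 10}
Step 13: union(1, 2) -> already same set; set of 1 now {0, 1, 2, 5, 6, 7, 9, 11, 12}
Step 14: union(3, 0) -> merged; set of 3 now {0, 1, 2, 3, 5, 6, 7, 9, 11, 12}
Component of 8: {4, 8, 10}

Answer: 4, 8, 10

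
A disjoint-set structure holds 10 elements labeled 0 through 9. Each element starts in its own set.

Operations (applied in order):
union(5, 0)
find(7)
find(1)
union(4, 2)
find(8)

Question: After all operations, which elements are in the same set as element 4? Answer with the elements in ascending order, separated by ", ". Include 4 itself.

Step 1: union(5, 0) -> merged; set of 5 now {0, 5}
Step 2: find(7) -> no change; set of 7 is {7}
Step 3: find(1) -> no change; set of 1 is {1}
Step 4: union(4, 2) -> merged; set of 4 now {2, 4}
Step 5: find(8) -> no change; set of 8 is {8}
Component of 4: {2, 4}

Answer: 2, 4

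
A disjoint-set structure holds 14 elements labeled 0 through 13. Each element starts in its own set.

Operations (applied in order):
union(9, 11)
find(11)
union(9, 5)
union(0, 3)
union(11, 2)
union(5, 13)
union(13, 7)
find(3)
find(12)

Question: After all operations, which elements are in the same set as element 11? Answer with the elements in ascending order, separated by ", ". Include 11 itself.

Step 1: union(9, 11) -> merged; set of 9 now {9, 11}
Step 2: find(11) -> no change; set of 11 is {9, 11}
Step 3: union(9, 5) -> merged; set of 9 now {5, 9, 11}
Step 4: union(0, 3) -> merged; set of 0 now {0, 3}
Step 5: union(11, 2) -> merged; set of 11 now {2, 5, 9, 11}
Step 6: union(5, 13) -> merged; set of 5 now {2, 5, 9, 11, 13}
Step 7: union(13, 7) -> merged; set of 13 now {2, 5, 7, 9, 11, 13}
Step 8: find(3) -> no change; set of 3 is {0, 3}
Step 9: find(12) -> no change; set of 12 is {12}
Component of 11: {2, 5, 7, 9, 11, 13}

Answer: 2, 5, 7, 9, 11, 13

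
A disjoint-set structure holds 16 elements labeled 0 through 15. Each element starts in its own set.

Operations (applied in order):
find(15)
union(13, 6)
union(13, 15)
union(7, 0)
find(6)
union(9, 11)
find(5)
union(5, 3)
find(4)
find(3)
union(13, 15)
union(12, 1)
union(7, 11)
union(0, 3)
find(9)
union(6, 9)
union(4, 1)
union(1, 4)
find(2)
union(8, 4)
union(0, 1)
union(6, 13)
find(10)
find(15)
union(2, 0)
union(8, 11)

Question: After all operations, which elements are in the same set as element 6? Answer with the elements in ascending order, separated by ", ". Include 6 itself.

Step 1: find(15) -> no change; set of 15 is {15}
Step 2: union(13, 6) -> merged; set of 13 now {6, 13}
Step 3: union(13, 15) -> merged; set of 13 now {6, 13, 15}
Step 4: union(7, 0) -> merged; set of 7 now {0, 7}
Step 5: find(6) -> no change; set of 6 is {6, 13, 15}
Step 6: union(9, 11) -> merged; set of 9 now {9, 11}
Step 7: find(5) -> no change; set of 5 is {5}
Step 8: union(5, 3) -> merged; set of 5 now {3, 5}
Step 9: find(4) -> no change; set of 4 is {4}
Step 10: find(3) -> no change; set of 3 is {3, 5}
Step 11: union(13, 15) -> already same set; set of 13 now {6, 13, 15}
Step 12: union(12, 1) -> merged; set of 12 now {1, 12}
Step 13: union(7, 11) -> merged; set of 7 now {0, 7, 9, 11}
Step 14: union(0, 3) -> merged; set of 0 now {0, 3, 5, 7, 9, 11}
Step 15: find(9) -> no change; set of 9 is {0, 3, 5, 7, 9, 11}
Step 16: union(6, 9) -> merged; set of 6 now {0, 3, 5, 6, 7, 9, 11, 13, 15}
Step 17: union(4, 1) -> merged; set of 4 now {1, 4, 12}
Step 18: union(1, 4) -> already same set; set of 1 now {1, 4, 12}
Step 19: find(2) -> no change; set of 2 is {2}
Step 20: union(8, 4) -> merged; set of 8 now {1, 4, 8, 12}
Step 21: union(0, 1) -> merged; set of 0 now {0, 1, 3, 4, 5, 6, 7, 8, 9, 11, 12, 13, 15}
Step 22: union(6, 13) -> already same set; set of 6 now {0, 1, 3, 4, 5, 6, 7, 8, 9, 11, 12, 13, 15}
Step 23: find(10) -> no change; set of 10 is {10}
Step 24: find(15) -> no change; set of 15 is {0, 1, 3, 4, 5, 6, 7, 8, 9, 11, 12, 13, 15}
Step 25: union(2, 0) -> merged; set of 2 now {0, 1, 2, 3, 4, 5, 6, 7, 8, 9, 11, 12, 13, 15}
Step 26: union(8, 11) -> already same set; set of 8 now {0, 1, 2, 3, 4, 5, 6, 7, 8, 9, 11, 12, 13, 15}
Component of 6: {0, 1, 2, 3, 4, 5, 6, 7, 8, 9, 11, 12, 13, 15}

Answer: 0, 1, 2, 3, 4, 5, 6, 7, 8, 9, 11, 12, 13, 15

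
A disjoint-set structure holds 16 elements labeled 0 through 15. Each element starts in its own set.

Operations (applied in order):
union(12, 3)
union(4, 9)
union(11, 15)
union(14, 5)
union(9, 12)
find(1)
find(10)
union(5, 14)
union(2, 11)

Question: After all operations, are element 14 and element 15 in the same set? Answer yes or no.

Answer: no

Derivation:
Step 1: union(12, 3) -> merged; set of 12 now {3, 12}
Step 2: union(4, 9) -> merged; set of 4 now {4, 9}
Step 3: union(11, 15) -> merged; set of 11 now {11, 15}
Step 4: union(14, 5) -> merged; set of 14 now {5, 14}
Step 5: union(9, 12) -> merged; set of 9 now {3, 4, 9, 12}
Step 6: find(1) -> no change; set of 1 is {1}
Step 7: find(10) -> no change; set of 10 is {10}
Step 8: union(5, 14) -> already same set; set of 5 now {5, 14}
Step 9: union(2, 11) -> merged; set of 2 now {2, 11, 15}
Set of 14: {5, 14}; 15 is not a member.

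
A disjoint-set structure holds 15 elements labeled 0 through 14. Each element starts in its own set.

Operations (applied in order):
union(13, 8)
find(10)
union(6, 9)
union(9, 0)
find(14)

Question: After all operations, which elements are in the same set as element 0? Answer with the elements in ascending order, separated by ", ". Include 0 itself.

Step 1: union(13, 8) -> merged; set of 13 now {8, 13}
Step 2: find(10) -> no change; set of 10 is {10}
Step 3: union(6, 9) -> merged; set of 6 now {6, 9}
Step 4: union(9, 0) -> merged; set of 9 now {0, 6, 9}
Step 5: find(14) -> no change; set of 14 is {14}
Component of 0: {0, 6, 9}

Answer: 0, 6, 9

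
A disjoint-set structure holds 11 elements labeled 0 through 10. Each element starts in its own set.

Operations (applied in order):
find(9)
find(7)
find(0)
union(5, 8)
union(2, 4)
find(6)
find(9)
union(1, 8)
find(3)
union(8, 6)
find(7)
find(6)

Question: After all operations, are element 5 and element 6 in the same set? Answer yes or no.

Step 1: find(9) -> no change; set of 9 is {9}
Step 2: find(7) -> no change; set of 7 is {7}
Step 3: find(0) -> no change; set of 0 is {0}
Step 4: union(5, 8) -> merged; set of 5 now {5, 8}
Step 5: union(2, 4) -> merged; set of 2 now {2, 4}
Step 6: find(6) -> no change; set of 6 is {6}
Step 7: find(9) -> no change; set of 9 is {9}
Step 8: union(1, 8) -> merged; set of 1 now {1, 5, 8}
Step 9: find(3) -> no change; set of 3 is {3}
Step 10: union(8, 6) -> merged; set of 8 now {1, 5, 6, 8}
Step 11: find(7) -> no change; set of 7 is {7}
Step 12: find(6) -> no change; set of 6 is {1, 5, 6, 8}
Set of 5: {1, 5, 6, 8}; 6 is a member.

Answer: yes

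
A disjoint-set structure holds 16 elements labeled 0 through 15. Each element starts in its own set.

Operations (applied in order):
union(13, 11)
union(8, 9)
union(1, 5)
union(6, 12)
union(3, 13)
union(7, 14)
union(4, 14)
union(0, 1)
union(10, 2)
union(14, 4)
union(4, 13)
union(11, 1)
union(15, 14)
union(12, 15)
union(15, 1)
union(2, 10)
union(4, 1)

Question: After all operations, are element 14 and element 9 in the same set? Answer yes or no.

Answer: no

Derivation:
Step 1: union(13, 11) -> merged; set of 13 now {11, 13}
Step 2: union(8, 9) -> merged; set of 8 now {8, 9}
Step 3: union(1, 5) -> merged; set of 1 now {1, 5}
Step 4: union(6, 12) -> merged; set of 6 now {6, 12}
Step 5: union(3, 13) -> merged; set of 3 now {3, 11, 13}
Step 6: union(7, 14) -> merged; set of 7 now {7, 14}
Step 7: union(4, 14) -> merged; set of 4 now {4, 7, 14}
Step 8: union(0, 1) -> merged; set of 0 now {0, 1, 5}
Step 9: union(10, 2) -> merged; set of 10 now {2, 10}
Step 10: union(14, 4) -> already same set; set of 14 now {4, 7, 14}
Step 11: union(4, 13) -> merged; set of 4 now {3, 4, 7, 11, 13, 14}
Step 12: union(11, 1) -> merged; set of 11 now {0, 1, 3, 4, 5, 7, 11, 13, 14}
Step 13: union(15, 14) -> merged; set of 15 now {0, 1, 3, 4, 5, 7, 11, 13, 14, 15}
Step 14: union(12, 15) -> merged; set of 12 now {0, 1, 3, 4, 5, 6, 7, 11, 12, 13, 14, 15}
Step 15: union(15, 1) -> already same set; set of 15 now {0, 1, 3, 4, 5, 6, 7, 11, 12, 13, 14, 15}
Step 16: union(2, 10) -> already same set; set of 2 now {2, 10}
Step 17: union(4, 1) -> already same set; set of 4 now {0, 1, 3, 4, 5, 6, 7, 11, 12, 13, 14, 15}
Set of 14: {0, 1, 3, 4, 5, 6, 7, 11, 12, 13, 14, 15}; 9 is not a member.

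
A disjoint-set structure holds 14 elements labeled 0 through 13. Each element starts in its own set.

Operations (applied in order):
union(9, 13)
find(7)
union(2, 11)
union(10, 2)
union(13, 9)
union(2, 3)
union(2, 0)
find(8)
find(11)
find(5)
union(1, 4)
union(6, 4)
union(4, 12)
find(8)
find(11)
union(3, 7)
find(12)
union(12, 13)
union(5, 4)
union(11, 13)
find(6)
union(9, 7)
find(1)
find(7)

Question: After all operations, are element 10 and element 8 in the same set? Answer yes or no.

Step 1: union(9, 13) -> merged; set of 9 now {9, 13}
Step 2: find(7) -> no change; set of 7 is {7}
Step 3: union(2, 11) -> merged; set of 2 now {2, 11}
Step 4: union(10, 2) -> merged; set of 10 now {2, 10, 11}
Step 5: union(13, 9) -> already same set; set of 13 now {9, 13}
Step 6: union(2, 3) -> merged; set of 2 now {2, 3, 10, 11}
Step 7: union(2, 0) -> merged; set of 2 now {0, 2, 3, 10, 11}
Step 8: find(8) -> no change; set of 8 is {8}
Step 9: find(11) -> no change; set of 11 is {0, 2, 3, 10, 11}
Step 10: find(5) -> no change; set of 5 is {5}
Step 11: union(1, 4) -> merged; set of 1 now {1, 4}
Step 12: union(6, 4) -> merged; set of 6 now {1, 4, 6}
Step 13: union(4, 12) -> merged; set of 4 now {1, 4, 6, 12}
Step 14: find(8) -> no change; set of 8 is {8}
Step 15: find(11) -> no change; set of 11 is {0, 2, 3, 10, 11}
Step 16: union(3, 7) -> merged; set of 3 now {0, 2, 3, 7, 10, 11}
Step 17: find(12) -> no change; set of 12 is {1, 4, 6, 12}
Step 18: union(12, 13) -> merged; set of 12 now {1, 4, 6, 9, 12, 13}
Step 19: union(5, 4) -> merged; set of 5 now {1, 4, 5, 6, 9, 12, 13}
Step 20: union(11, 13) -> merged; set of 11 now {0, 1, 2, 3, 4, 5, 6, 7, 9, 10, 11, 12, 13}
Step 21: find(6) -> no change; set of 6 is {0, 1, 2, 3, 4, 5, 6, 7, 9, 10, 11, 12, 13}
Step 22: union(9, 7) -> already same set; set of 9 now {0, 1, 2, 3, 4, 5, 6, 7, 9, 10, 11, 12, 13}
Step 23: find(1) -> no change; set of 1 is {0, 1, 2, 3, 4, 5, 6, 7, 9, 10, 11, 12, 13}
Step 24: find(7) -> no change; set of 7 is {0, 1, 2, 3, 4, 5, 6, 7, 9, 10, 11, 12, 13}
Set of 10: {0, 1, 2, 3, 4, 5, 6, 7, 9, 10, 11, 12, 13}; 8 is not a member.

Answer: no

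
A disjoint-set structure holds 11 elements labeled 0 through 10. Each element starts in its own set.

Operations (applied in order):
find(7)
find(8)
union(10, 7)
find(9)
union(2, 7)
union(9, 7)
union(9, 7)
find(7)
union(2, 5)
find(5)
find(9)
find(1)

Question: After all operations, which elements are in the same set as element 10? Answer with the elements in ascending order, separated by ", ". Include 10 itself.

Step 1: find(7) -> no change; set of 7 is {7}
Step 2: find(8) -> no change; set of 8 is {8}
Step 3: union(10, 7) -> merged; set of 10 now {7, 10}
Step 4: find(9) -> no change; set of 9 is {9}
Step 5: union(2, 7) -> merged; set of 2 now {2, 7, 10}
Step 6: union(9, 7) -> merged; set of 9 now {2, 7, 9, 10}
Step 7: union(9, 7) -> already same set; set of 9 now {2, 7, 9, 10}
Step 8: find(7) -> no change; set of 7 is {2, 7, 9, 10}
Step 9: union(2, 5) -> merged; set of 2 now {2, 5, 7, 9, 10}
Step 10: find(5) -> no change; set of 5 is {2, 5, 7, 9, 10}
Step 11: find(9) -> no change; set of 9 is {2, 5, 7, 9, 10}
Step 12: find(1) -> no change; set of 1 is {1}
Component of 10: {2, 5, 7, 9, 10}

Answer: 2, 5, 7, 9, 10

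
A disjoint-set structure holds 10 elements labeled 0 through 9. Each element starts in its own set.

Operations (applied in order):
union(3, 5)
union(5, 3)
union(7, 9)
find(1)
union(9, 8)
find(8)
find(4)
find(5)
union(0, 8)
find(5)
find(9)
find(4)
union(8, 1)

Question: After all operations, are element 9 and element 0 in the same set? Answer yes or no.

Answer: yes

Derivation:
Step 1: union(3, 5) -> merged; set of 3 now {3, 5}
Step 2: union(5, 3) -> already same set; set of 5 now {3, 5}
Step 3: union(7, 9) -> merged; set of 7 now {7, 9}
Step 4: find(1) -> no change; set of 1 is {1}
Step 5: union(9, 8) -> merged; set of 9 now {7, 8, 9}
Step 6: find(8) -> no change; set of 8 is {7, 8, 9}
Step 7: find(4) -> no change; set of 4 is {4}
Step 8: find(5) -> no change; set of 5 is {3, 5}
Step 9: union(0, 8) -> merged; set of 0 now {0, 7, 8, 9}
Step 10: find(5) -> no change; set of 5 is {3, 5}
Step 11: find(9) -> no change; set of 9 is {0, 7, 8, 9}
Step 12: find(4) -> no change; set of 4 is {4}
Step 13: union(8, 1) -> merged; set of 8 now {0, 1, 7, 8, 9}
Set of 9: {0, 1, 7, 8, 9}; 0 is a member.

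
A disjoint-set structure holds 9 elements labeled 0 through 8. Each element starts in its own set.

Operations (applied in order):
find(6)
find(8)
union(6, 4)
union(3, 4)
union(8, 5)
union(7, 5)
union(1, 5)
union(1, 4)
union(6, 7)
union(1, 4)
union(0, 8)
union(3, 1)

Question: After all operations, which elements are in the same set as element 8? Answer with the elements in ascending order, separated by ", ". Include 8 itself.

Step 1: find(6) -> no change; set of 6 is {6}
Step 2: find(8) -> no change; set of 8 is {8}
Step 3: union(6, 4) -> merged; set of 6 now {4, 6}
Step 4: union(3, 4) -> merged; set of 3 now {3, 4, 6}
Step 5: union(8, 5) -> merged; set of 8 now {5, 8}
Step 6: union(7, 5) -> merged; set of 7 now {5, 7, 8}
Step 7: union(1, 5) -> merged; set of 1 now {1, 5, 7, 8}
Step 8: union(1, 4) -> merged; set of 1 now {1, 3, 4, 5, 6, 7, 8}
Step 9: union(6, 7) -> already same set; set of 6 now {1, 3, 4, 5, 6, 7, 8}
Step 10: union(1, 4) -> already same set; set of 1 now {1, 3, 4, 5, 6, 7, 8}
Step 11: union(0, 8) -> merged; set of 0 now {0, 1, 3, 4, 5, 6, 7, 8}
Step 12: union(3, 1) -> already same set; set of 3 now {0, 1, 3, 4, 5, 6, 7, 8}
Component of 8: {0, 1, 3, 4, 5, 6, 7, 8}

Answer: 0, 1, 3, 4, 5, 6, 7, 8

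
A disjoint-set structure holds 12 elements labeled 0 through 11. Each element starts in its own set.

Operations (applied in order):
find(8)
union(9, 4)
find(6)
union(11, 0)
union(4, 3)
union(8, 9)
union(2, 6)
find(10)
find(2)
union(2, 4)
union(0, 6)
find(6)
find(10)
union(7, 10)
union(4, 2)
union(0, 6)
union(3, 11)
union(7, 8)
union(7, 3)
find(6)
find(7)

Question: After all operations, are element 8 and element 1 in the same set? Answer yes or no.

Answer: no

Derivation:
Step 1: find(8) -> no change; set of 8 is {8}
Step 2: union(9, 4) -> merged; set of 9 now {4, 9}
Step 3: find(6) -> no change; set of 6 is {6}
Step 4: union(11, 0) -> merged; set of 11 now {0, 11}
Step 5: union(4, 3) -> merged; set of 4 now {3, 4, 9}
Step 6: union(8, 9) -> merged; set of 8 now {3, 4, 8, 9}
Step 7: union(2, 6) -> merged; set of 2 now {2, 6}
Step 8: find(10) -> no change; set of 10 is {10}
Step 9: find(2) -> no change; set of 2 is {2, 6}
Step 10: union(2, 4) -> merged; set of 2 now {2, 3, 4, 6, 8, 9}
Step 11: union(0, 6) -> merged; set of 0 now {0, 2, 3, 4, 6, 8, 9, 11}
Step 12: find(6) -> no change; set of 6 is {0, 2, 3, 4, 6, 8, 9, 11}
Step 13: find(10) -> no change; set of 10 is {10}
Step 14: union(7, 10) -> merged; set of 7 now {7, 10}
Step 15: union(4, 2) -> already same set; set of 4 now {0, 2, 3, 4, 6, 8, 9, 11}
Step 16: union(0, 6) -> already same set; set of 0 now {0, 2, 3, 4, 6, 8, 9, 11}
Step 17: union(3, 11) -> already same set; set of 3 now {0, 2, 3, 4, 6, 8, 9, 11}
Step 18: union(7, 8) -> merged; set of 7 now {0, 2, 3, 4, 6, 7, 8, 9, 10, 11}
Step 19: union(7, 3) -> already same set; set of 7 now {0, 2, 3, 4, 6, 7, 8, 9, 10, 11}
Step 20: find(6) -> no change; set of 6 is {0, 2, 3, 4, 6, 7, 8, 9, 10, 11}
Step 21: find(7) -> no change; set of 7 is {0, 2, 3, 4, 6, 7, 8, 9, 10, 11}
Set of 8: {0, 2, 3, 4, 6, 7, 8, 9, 10, 11}; 1 is not a member.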